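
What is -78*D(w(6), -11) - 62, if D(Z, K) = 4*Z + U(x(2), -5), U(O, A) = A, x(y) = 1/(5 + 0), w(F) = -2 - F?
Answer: 2824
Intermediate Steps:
x(y) = ⅕ (x(y) = 1/5 = ⅕)
D(Z, K) = -5 + 4*Z (D(Z, K) = 4*Z - 5 = -5 + 4*Z)
-78*D(w(6), -11) - 62 = -78*(-5 + 4*(-2 - 1*6)) - 62 = -78*(-5 + 4*(-2 - 6)) - 62 = -78*(-5 + 4*(-8)) - 62 = -78*(-5 - 32) - 62 = -78*(-37) - 62 = 2886 - 62 = 2824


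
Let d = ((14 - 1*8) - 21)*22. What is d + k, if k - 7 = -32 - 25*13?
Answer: -680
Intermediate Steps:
k = -350 (k = 7 + (-32 - 25*13) = 7 + (-32 - 325) = 7 - 357 = -350)
d = -330 (d = ((14 - 8) - 21)*22 = (6 - 21)*22 = -15*22 = -330)
d + k = -330 - 350 = -680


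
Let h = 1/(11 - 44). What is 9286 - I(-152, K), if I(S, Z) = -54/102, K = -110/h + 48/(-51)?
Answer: 157871/17 ≈ 9286.5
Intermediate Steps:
h = -1/33 (h = 1/(-33) = -1/33 ≈ -0.030303)
K = 61694/17 (K = -110/(-1/33) + 48/(-51) = -110*(-33) + 48*(-1/51) = 3630 - 16/17 = 61694/17 ≈ 3629.1)
I(S, Z) = -9/17 (I(S, Z) = -54*1/102 = -9/17)
9286 - I(-152, K) = 9286 - 1*(-9/17) = 9286 + 9/17 = 157871/17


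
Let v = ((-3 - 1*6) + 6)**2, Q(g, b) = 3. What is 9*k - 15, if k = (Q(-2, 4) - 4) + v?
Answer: 57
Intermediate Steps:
v = 9 (v = ((-3 - 6) + 6)**2 = (-9 + 6)**2 = (-3)**2 = 9)
k = 8 (k = (3 - 4) + 9 = -1 + 9 = 8)
9*k - 15 = 9*8 - 15 = 72 - 15 = 57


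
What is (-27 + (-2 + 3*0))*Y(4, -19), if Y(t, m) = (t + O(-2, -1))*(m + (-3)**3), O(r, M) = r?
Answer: 2668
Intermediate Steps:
Y(t, m) = (-27 + m)*(-2 + t) (Y(t, m) = (t - 2)*(m + (-3)**3) = (-2 + t)*(m - 27) = (-2 + t)*(-27 + m) = (-27 + m)*(-2 + t))
(-27 + (-2 + 3*0))*Y(4, -19) = (-27 + (-2 + 3*0))*(54 - 27*4 - 2*(-19) - 19*4) = (-27 + (-2 + 0))*(54 - 108 + 38 - 76) = (-27 - 2)*(-92) = -29*(-92) = 2668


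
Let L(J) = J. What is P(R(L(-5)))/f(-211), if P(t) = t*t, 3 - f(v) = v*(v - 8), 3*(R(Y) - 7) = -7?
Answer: -98/207927 ≈ -0.00047132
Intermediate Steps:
R(Y) = 14/3 (R(Y) = 7 + (⅓)*(-7) = 7 - 7/3 = 14/3)
f(v) = 3 - v*(-8 + v) (f(v) = 3 - v*(v - 8) = 3 - v*(-8 + v))
P(t) = t²
P(R(L(-5)))/f(-211) = (14/3)²/(3 - 1*(-211)² + 8*(-211)) = 196/(9*(3 - 1*44521 - 1688)) = 196/(9*(3 - 44521 - 1688)) = (196/9)/(-46206) = (196/9)*(-1/46206) = -98/207927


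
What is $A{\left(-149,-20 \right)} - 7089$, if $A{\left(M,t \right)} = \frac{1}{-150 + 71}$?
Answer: $- \frac{560032}{79} \approx -7089.0$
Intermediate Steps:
$A{\left(M,t \right)} = - \frac{1}{79}$ ($A{\left(M,t \right)} = \frac{1}{-79} = - \frac{1}{79}$)
$A{\left(-149,-20 \right)} - 7089 = - \frac{1}{79} - 7089 = - \frac{560032}{79}$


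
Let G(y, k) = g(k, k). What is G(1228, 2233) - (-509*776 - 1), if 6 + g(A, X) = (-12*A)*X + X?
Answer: -59438256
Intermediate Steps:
g(A, X) = -6 + X - 12*A*X (g(A, X) = -6 + ((-12*A)*X + X) = -6 + (-12*A*X + X) = -6 + (X - 12*A*X) = -6 + X - 12*A*X)
G(y, k) = -6 + k - 12*k² (G(y, k) = -6 + k - 12*k*k = -6 + k - 12*k²)
G(1228, 2233) - (-509*776 - 1) = (-6 + 2233 - 12*2233²) - (-509*776 - 1) = (-6 + 2233 - 12*4986289) - (-394984 - 1) = (-6 + 2233 - 59835468) - 1*(-394985) = -59833241 + 394985 = -59438256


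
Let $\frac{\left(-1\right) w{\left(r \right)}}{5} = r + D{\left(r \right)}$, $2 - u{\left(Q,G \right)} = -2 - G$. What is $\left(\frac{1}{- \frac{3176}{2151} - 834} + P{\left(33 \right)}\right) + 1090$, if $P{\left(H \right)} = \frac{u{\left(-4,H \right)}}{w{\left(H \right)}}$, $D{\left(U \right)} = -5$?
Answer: $\frac{3916745597}{3594220} \approx 1089.7$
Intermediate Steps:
$u{\left(Q,G \right)} = 4 + G$ ($u{\left(Q,G \right)} = 2 - \left(-2 - G\right) = 2 + \left(2 + G\right) = 4 + G$)
$w{\left(r \right)} = 25 - 5 r$ ($w{\left(r \right)} = - 5 \left(r - 5\right) = - 5 \left(-5 + r\right) = 25 - 5 r$)
$P{\left(H \right)} = \frac{4 + H}{25 - 5 H}$
$\left(\frac{1}{- \frac{3176}{2151} - 834} + P{\left(33 \right)}\right) + 1090 = \left(\frac{1}{- \frac{3176}{2151} - 834} + \frac{-4 - 33}{5 \left(-5 + 33\right)}\right) + 1090 = \left(\frac{1}{\left(-3176\right) \frac{1}{2151} - 834} + \frac{-4 - 33}{5 \cdot 28}\right) + 1090 = \left(\frac{1}{- \frac{3176}{2151} - 834} + \frac{1}{5} \cdot \frac{1}{28} \left(-37\right)\right) + 1090 = \left(\frac{1}{- \frac{1797110}{2151}} - \frac{37}{140}\right) + 1090 = \left(- \frac{2151}{1797110} - \frac{37}{140}\right) + 1090 = - \frac{954203}{3594220} + 1090 = \frac{3916745597}{3594220}$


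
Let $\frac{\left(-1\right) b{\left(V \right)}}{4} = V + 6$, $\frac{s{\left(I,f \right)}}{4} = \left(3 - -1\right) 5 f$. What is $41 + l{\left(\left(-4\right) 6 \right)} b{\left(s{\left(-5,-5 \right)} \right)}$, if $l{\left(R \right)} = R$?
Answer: $-37783$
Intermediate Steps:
$s{\left(I,f \right)} = 80 f$ ($s{\left(I,f \right)} = 4 \left(3 - -1\right) 5 f = 4 \left(3 + 1\right) 5 f = 4 \cdot 4 \cdot 5 f = 4 \cdot 20 f = 80 f$)
$b{\left(V \right)} = -24 - 4 V$ ($b{\left(V \right)} = - 4 \left(V + 6\right) = - 4 \left(6 + V\right) = -24 - 4 V$)
$41 + l{\left(\left(-4\right) 6 \right)} b{\left(s{\left(-5,-5 \right)} \right)} = 41 + \left(-4\right) 6 \left(-24 - 4 \cdot 80 \left(-5\right)\right) = 41 - 24 \left(-24 - -1600\right) = 41 - 24 \left(-24 + 1600\right) = 41 - 37824 = -37783$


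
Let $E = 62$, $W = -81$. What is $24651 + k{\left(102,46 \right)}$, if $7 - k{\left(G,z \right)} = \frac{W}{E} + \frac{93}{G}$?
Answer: $\frac{12994974}{527} \approx 24658.0$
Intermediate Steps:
$k{\left(G,z \right)} = \frac{515}{62} - \frac{93}{G}$ ($k{\left(G,z \right)} = 7 - \left(- \frac{81}{62} + \frac{93}{G}\right) = 7 + \left(\frac{81}{62} - \frac{93}{G}\right) = \frac{515}{62} - \frac{93}{G}$)
$24651 + k{\left(102,46 \right)} = 24651 + \left(\frac{515}{62} - \frac{93}{102}\right) = 24651 + \left(\frac{515}{62} - \frac{31}{34}\right) = 24651 + \frac{3897}{527} = \frac{12994974}{527}$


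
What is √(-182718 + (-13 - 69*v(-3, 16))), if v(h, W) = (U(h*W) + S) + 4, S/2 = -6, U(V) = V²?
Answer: 31*I*√355 ≈ 584.08*I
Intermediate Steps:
S = -12 (S = 2*(-6) = -12)
v(h, W) = -8 + W²*h² (v(h, W) = ((h*W)² - 12) + 4 = ((W*h)² - 12) + 4 = (W²*h² - 12) + 4 = (-12 + W²*h²) + 4 = -8 + W²*h²)
√(-182718 + (-13 - 69*v(-3, 16))) = √(-182718 + (-13 - 69*(-8 + 16²*(-3)²))) = √(-182718 + (-13 - 69*(-8 + 256*9))) = √(-182718 + (-13 - 69*(-8 + 2304))) = √(-182718 + (-13 - 69*2296)) = √(-182718 + (-13 - 158424)) = √(-182718 - 158437) = √(-341155) = 31*I*√355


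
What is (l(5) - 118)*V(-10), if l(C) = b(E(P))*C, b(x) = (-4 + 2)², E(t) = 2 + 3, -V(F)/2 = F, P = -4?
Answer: -1960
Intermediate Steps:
V(F) = -2*F
E(t) = 5
b(x) = 4 (b(x) = (-2)² = 4)
l(C) = 4*C
(l(5) - 118)*V(-10) = (4*5 - 118)*(-2*(-10)) = (20 - 118)*20 = -98*20 = -1960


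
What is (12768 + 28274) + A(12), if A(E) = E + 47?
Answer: 41101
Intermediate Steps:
A(E) = 47 + E
(12768 + 28274) + A(12) = (12768 + 28274) + (47 + 12) = 41042 + 59 = 41101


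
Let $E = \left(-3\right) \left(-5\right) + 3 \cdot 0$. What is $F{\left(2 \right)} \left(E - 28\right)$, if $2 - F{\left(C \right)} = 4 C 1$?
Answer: $78$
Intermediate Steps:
$F{\left(C \right)} = 2 - 4 C$ ($F{\left(C \right)} = 2 - 4 C 1 = 2 - 4 C$)
$E = 15$ ($E = 15 + 0 = 15$)
$F{\left(2 \right)} \left(E - 28\right) = \left(2 - 8\right) \left(15 - 28\right) = \left(2 - 8\right) \left(-13\right) = \left(-6\right) \left(-13\right) = 78$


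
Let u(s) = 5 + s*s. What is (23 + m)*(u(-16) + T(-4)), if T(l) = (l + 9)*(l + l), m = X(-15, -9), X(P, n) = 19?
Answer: 9282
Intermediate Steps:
m = 19
u(s) = 5 + s²
T(l) = 2*l*(9 + l) (T(l) = (9 + l)*(2*l) = 2*l*(9 + l))
(23 + m)*(u(-16) + T(-4)) = (23 + 19)*((5 + (-16)²) + 2*(-4)*(9 - 4)) = 42*((5 + 256) + 2*(-4)*5) = 42*(261 - 40) = 42*221 = 9282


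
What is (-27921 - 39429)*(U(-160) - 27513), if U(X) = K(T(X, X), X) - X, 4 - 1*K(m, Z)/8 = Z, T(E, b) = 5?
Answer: 1753861350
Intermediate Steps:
K(m, Z) = 32 - 8*Z
U(X) = 32 - 9*X (U(X) = (32 - 8*X) - X = 32 - 9*X)
(-27921 - 39429)*(U(-160) - 27513) = (-27921 - 39429)*((32 - 9*(-160)) - 27513) = -67350*((32 + 1440) - 27513) = -67350*(1472 - 27513) = -67350*(-26041) = 1753861350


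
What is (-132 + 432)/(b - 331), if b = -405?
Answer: -75/184 ≈ -0.40761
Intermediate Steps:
(-132 + 432)/(b - 331) = (-132 + 432)/(-405 - 331) = 300/(-736) = 300*(-1/736) = -75/184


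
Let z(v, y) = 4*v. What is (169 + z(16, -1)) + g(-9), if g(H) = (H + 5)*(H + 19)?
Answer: 193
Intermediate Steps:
g(H) = (5 + H)*(19 + H)
(169 + z(16, -1)) + g(-9) = (169 + 4*16) + (95 + (-9)**2 + 24*(-9)) = (169 + 64) + (95 + 81 - 216) = 233 - 40 = 193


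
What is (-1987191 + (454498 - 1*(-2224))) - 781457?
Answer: -2311926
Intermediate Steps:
(-1987191 + (454498 - 1*(-2224))) - 781457 = (-1987191 + (454498 + 2224)) - 781457 = (-1987191 + 456722) - 781457 = -1530469 - 781457 = -2311926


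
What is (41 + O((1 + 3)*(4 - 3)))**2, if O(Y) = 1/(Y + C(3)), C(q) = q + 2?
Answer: 136900/81 ≈ 1690.1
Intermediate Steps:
C(q) = 2 + q
O(Y) = 1/(5 + Y) (O(Y) = 1/(Y + (2 + 3)) = 1/(Y + 5) = 1/(5 + Y))
(41 + O((1 + 3)*(4 - 3)))**2 = (41 + 1/(5 + (1 + 3)*(4 - 3)))**2 = (41 + 1/(5 + 4*1))**2 = (41 + 1/(5 + 4))**2 = (41 + 1/9)**2 = (370/9)**2 = 136900/81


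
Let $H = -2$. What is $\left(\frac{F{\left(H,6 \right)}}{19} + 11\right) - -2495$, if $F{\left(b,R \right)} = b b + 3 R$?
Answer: $\frac{47636}{19} \approx 2507.2$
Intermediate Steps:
$F{\left(b,R \right)} = b^{2} + 3 R$
$\left(\frac{F{\left(H,6 \right)}}{19} + 11\right) - -2495 = \left(\frac{\left(-2\right)^{2} + 3 \cdot 6}{19} + 11\right) - -2495 = \left(\frac{4 + 18}{19} + 11\right) + 2495 = \left(\frac{1}{19} \cdot 22 + 11\right) + 2495 = \left(\frac{22}{19} + 11\right) + 2495 = \frac{231}{19} + 2495 = \frac{47636}{19}$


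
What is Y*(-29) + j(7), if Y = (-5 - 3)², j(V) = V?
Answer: -1849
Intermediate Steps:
Y = 64 (Y = (-8)² = 64)
Y*(-29) + j(7) = 64*(-29) + 7 = -1856 + 7 = -1849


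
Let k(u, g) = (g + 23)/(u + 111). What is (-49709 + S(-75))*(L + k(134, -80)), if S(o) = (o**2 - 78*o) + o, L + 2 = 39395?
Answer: -369728893452/245 ≈ -1.5091e+9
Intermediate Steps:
L = 39393 (L = -2 + 39395 = 39393)
k(u, g) = (23 + g)/(111 + u)
S(o) = o**2 - 77*o
(-49709 + S(-75))*(L + k(134, -80)) = (-49709 - 75*(-77 - 75))*(39393 + (23 - 80)/(111 + 134)) = (-49709 - 75*(-152))*(39393 - 57/245) = (-49709 + 11400)*(39393 + (1/245)*(-57)) = -38309*(39393 - 57/245) = -38309*9651228/245 = -369728893452/245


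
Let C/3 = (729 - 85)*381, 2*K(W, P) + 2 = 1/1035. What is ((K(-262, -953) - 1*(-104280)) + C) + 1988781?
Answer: 5856344641/2070 ≈ 2.8292e+6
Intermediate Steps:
K(W, P) = -2069/2070 (K(W, P) = -1 + (½)/1035 = -1 + (½)*(1/1035) = -1 + 1/2070 = -2069/2070)
C = 736092 (C = 3*((729 - 85)*381) = 3*(644*381) = 3*245364 = 736092)
((K(-262, -953) - 1*(-104280)) + C) + 1988781 = ((-2069/2070 - 1*(-104280)) + 736092) + 1988781 = ((-2069/2070 + 104280) + 736092) + 1988781 = (215857531/2070 + 736092) + 1988781 = 1739567971/2070 + 1988781 = 5856344641/2070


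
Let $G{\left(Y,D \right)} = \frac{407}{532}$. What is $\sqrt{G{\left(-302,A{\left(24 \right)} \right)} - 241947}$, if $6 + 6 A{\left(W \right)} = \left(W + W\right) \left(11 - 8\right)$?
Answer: $\frac{i \sqrt{17119147801}}{266} \approx 491.88 i$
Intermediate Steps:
$A{\left(W \right)} = -1 + W$ ($A{\left(W \right)} = -1 + \frac{\left(W + W\right) \left(11 - 8\right)}{6} = -1 + \frac{2 W 3}{6} = -1 + \frac{6 W}{6} = -1 + W$)
$G{\left(Y,D \right)} = \frac{407}{532}$ ($G{\left(Y,D \right)} = 407 \cdot \frac{1}{532} = \frac{407}{532}$)
$\sqrt{G{\left(-302,A{\left(24 \right)} \right)} - 241947} = \sqrt{\frac{407}{532} - 241947} = \sqrt{- \frac{128715397}{532}} = \frac{i \sqrt{17119147801}}{266}$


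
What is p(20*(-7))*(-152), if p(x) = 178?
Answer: -27056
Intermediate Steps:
p(20*(-7))*(-152) = 178*(-152) = -27056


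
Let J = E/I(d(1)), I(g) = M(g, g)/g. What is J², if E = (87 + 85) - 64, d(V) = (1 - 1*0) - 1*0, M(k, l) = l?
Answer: 11664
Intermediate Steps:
d(V) = 1 (d(V) = (1 + 0) + 0 = 1 + 0 = 1)
I(g) = 1 (I(g) = g/g = 1)
E = 108 (E = 172 - 64 = 108)
J = 108 (J = 108/1 = 108*1 = 108)
J² = 108² = 11664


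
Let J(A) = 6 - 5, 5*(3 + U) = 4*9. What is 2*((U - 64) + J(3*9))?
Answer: -588/5 ≈ -117.60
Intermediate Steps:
U = 21/5 (U = -3 + (4*9)/5 = -3 + (⅕)*36 = -3 + 36/5 = 21/5 ≈ 4.2000)
J(A) = 1
2*((U - 64) + J(3*9)) = 2*((21/5 - 64) + 1) = 2*(-299/5 + 1) = 2*(-294/5) = -588/5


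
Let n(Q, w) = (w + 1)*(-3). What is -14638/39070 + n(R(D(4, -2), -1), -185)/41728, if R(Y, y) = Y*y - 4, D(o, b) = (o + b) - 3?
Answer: -36827989/101894560 ≈ -0.36143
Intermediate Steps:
D(o, b) = -3 + b + o (D(o, b) = (b + o) - 3 = -3 + b + o)
R(Y, y) = -4 + Y*y
n(Q, w) = -3 - 3*w (n(Q, w) = (1 + w)*(-3) = -3 - 3*w)
-14638/39070 + n(R(D(4, -2), -1), -185)/41728 = -14638/39070 + (-3 - 3*(-185))/41728 = -14638*1/39070 + (-3 + 555)*(1/41728) = -7319/19535 + 552*(1/41728) = -7319/19535 + 69/5216 = -36827989/101894560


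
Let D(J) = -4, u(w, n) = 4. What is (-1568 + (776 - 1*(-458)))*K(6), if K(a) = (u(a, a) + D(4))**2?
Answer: 0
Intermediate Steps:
K(a) = 0 (K(a) = (4 - 4)**2 = 0**2 = 0)
(-1568 + (776 - 1*(-458)))*K(6) = (-1568 + (776 - 1*(-458)))*0 = (-1568 + (776 + 458))*0 = (-1568 + 1234)*0 = -334*0 = 0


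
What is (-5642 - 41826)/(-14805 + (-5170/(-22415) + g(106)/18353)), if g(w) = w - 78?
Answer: 3905500854532/1218084465169 ≈ 3.2063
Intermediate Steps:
g(w) = -78 + w
(-5642 - 41826)/(-14805 + (-5170/(-22415) + g(106)/18353)) = (-5642 - 41826)/(-14805 + (-5170/(-22415) + (-78 + 106)/18353)) = -47468/(-14805 + (-5170*(-1/22415) + 28*(1/18353))) = -47468/(-14805 + (1034/4483 + 28/18353)) = -47468/(-14805 + 19102526/82276499) = -47468/(-1218084465169/82276499) = -47468*(-82276499/1218084465169) = 3905500854532/1218084465169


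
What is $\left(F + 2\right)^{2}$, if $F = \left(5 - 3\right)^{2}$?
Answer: $36$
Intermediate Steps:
$F = 4$ ($F = 2^{2} = 4$)
$\left(F + 2\right)^{2} = \left(4 + 2\right)^{2} = 6^{2} = 36$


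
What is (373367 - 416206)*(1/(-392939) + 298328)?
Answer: -5021789179948449/392939 ≈ -1.2780e+10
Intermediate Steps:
(373367 - 416206)*(1/(-392939) + 298328) = -42839*(-1/392939 + 298328) = -42839*117224705991/392939 = -5021789179948449/392939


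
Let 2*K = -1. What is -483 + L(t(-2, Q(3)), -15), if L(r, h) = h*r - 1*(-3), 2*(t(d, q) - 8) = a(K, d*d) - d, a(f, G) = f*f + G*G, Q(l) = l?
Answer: -5895/8 ≈ -736.88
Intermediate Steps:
K = -1/2 (K = (1/2)*(-1) = -1/2 ≈ -0.50000)
a(f, G) = G**2 + f**2 (a(f, G) = f**2 + G**2 = G**2 + f**2)
t(d, q) = 65/8 + d**4/2 - d/2 (t(d, q) = 8 + (((d*d)**2 + (-1/2)**2) - d)/2 = 8 + (((d**2)**2 + 1/4) - d)/2 = 8 + ((d**4 + 1/4) - d)/2 = 8 + ((1/4 + d**4) - d)/2 = 8 + (1/4 + d**4 - d)/2 = 8 + (1/8 + d**4/2 - d/2) = 65/8 + d**4/2 - d/2)
L(r, h) = 3 + h*r (L(r, h) = h*r + 3 = 3 + h*r)
-483 + L(t(-2, Q(3)), -15) = -483 + (3 - 15*(65/8 + (1/2)*(-2)**4 - 1/2*(-2))) = -483 + (3 - 15*(65/8 + (1/2)*16 + 1)) = -483 + (3 - 15*(65/8 + 8 + 1)) = -483 + (3 - 15*137/8) = -483 + (3 - 2055/8) = -483 - 2031/8 = -5895/8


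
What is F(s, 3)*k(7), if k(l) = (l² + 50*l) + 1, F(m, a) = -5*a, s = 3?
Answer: -6000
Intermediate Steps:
k(l) = 1 + l² + 50*l
F(s, 3)*k(7) = (-5*3)*(1 + 7² + 50*7) = -15*(1 + 49 + 350) = -15*400 = -6000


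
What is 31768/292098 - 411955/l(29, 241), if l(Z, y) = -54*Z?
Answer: 20063496713/76237578 ≈ 263.17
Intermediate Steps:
31768/292098 - 411955/l(29, 241) = 31768/292098 - 411955/((-54*29)) = 31768*(1/292098) - 411955/(-1566) = 15884/146049 - 411955*(-1/1566) = 15884/146049 + 411955/1566 = 20063496713/76237578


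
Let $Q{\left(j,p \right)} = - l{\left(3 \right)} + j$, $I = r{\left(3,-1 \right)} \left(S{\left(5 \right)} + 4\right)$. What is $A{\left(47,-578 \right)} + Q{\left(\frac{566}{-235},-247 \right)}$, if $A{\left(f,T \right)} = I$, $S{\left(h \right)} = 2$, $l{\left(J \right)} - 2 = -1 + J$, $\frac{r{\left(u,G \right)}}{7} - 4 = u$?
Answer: $\frac{67584}{235} \approx 287.59$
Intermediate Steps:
$r{\left(u,G \right)} = 28 + 7 u$
$l{\left(J \right)} = 1 + J$ ($l{\left(J \right)} = 2 + \left(-1 + J\right) = 1 + J$)
$I = 294$ ($I = \left(28 + 7 \cdot 3\right) \left(2 + 4\right) = \left(28 + 21\right) 6 = 49 \cdot 6 = 294$)
$A{\left(f,T \right)} = 294$
$Q{\left(j,p \right)} = -4 + j$ ($Q{\left(j,p \right)} = - (1 + 3) + j = \left(-1\right) 4 + j = -4 + j$)
$A{\left(47,-578 \right)} + Q{\left(\frac{566}{-235},-247 \right)} = 294 - \left(4 - \frac{566}{-235}\right) = 294 + \left(-4 + 566 \left(- \frac{1}{235}\right)\right) = 294 - \frac{1506}{235} = \frac{67584}{235}$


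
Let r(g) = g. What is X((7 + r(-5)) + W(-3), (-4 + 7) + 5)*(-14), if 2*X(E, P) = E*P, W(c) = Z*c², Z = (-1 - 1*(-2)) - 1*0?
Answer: -616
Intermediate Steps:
Z = 1 (Z = (-1 + 2) + 0 = 1 + 0 = 1)
W(c) = c² (W(c) = 1*c² = c²)
X(E, P) = E*P/2 (X(E, P) = (E*P)/2 = E*P/2)
X((7 + r(-5)) + W(-3), (-4 + 7) + 5)*(-14) = (((7 - 5) + (-3)²)*((-4 + 7) + 5)/2)*(-14) = ((2 + 9)*(3 + 5)/2)*(-14) = ((½)*11*8)*(-14) = 44*(-14) = -616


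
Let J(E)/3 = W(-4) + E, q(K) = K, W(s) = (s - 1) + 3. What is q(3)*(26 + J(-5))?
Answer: 15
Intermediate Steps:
W(s) = 2 + s (W(s) = (-1 + s) + 3 = 2 + s)
J(E) = -6 + 3*E (J(E) = 3*((2 - 4) + E) = 3*(-2 + E) = -6 + 3*E)
q(3)*(26 + J(-5)) = 3*(26 + (-6 + 3*(-5))) = 3*(26 + (-6 - 15)) = 3*(26 - 21) = 3*5 = 15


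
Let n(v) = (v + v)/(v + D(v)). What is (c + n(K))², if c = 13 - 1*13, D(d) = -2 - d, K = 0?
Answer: 0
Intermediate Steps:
c = 0 (c = 13 - 13 = 0)
n(v) = -v (n(v) = (v + v)/(v + (-2 - v)) = (2*v)/(-2) = (2*v)*(-½) = -v)
(c + n(K))² = (0 - 1*0)² = (0 + 0)² = 0² = 0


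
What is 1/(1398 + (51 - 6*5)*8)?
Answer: 1/1566 ≈ 0.00063857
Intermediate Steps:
1/(1398 + (51 - 6*5)*8) = 1/(1398 + (51 - 30)*8) = 1/(1398 + 21*8) = 1/(1398 + 168) = 1/1566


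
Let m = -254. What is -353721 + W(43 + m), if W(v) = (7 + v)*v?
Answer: -310677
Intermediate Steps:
W(v) = v*(7 + v)
-353721 + W(43 + m) = -353721 + (43 - 254)*(7 + (43 - 254)) = -353721 - 211*(7 - 211) = -353721 - 211*(-204) = -353721 + 43044 = -310677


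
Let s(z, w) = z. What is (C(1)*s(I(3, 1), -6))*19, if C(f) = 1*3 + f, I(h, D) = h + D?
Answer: 304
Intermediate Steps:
I(h, D) = D + h
C(f) = 3 + f
(C(1)*s(I(3, 1), -6))*19 = ((3 + 1)*(1 + 3))*19 = (4*4)*19 = 16*19 = 304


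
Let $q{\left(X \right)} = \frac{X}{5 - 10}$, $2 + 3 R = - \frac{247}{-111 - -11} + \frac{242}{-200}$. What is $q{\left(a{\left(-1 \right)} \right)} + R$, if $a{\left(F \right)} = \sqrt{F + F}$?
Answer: $- \frac{37}{150} - \frac{i \sqrt{2}}{5} \approx -0.24667 - 0.28284 i$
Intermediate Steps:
$a{\left(F \right)} = \sqrt{2} \sqrt{F}$ ($a{\left(F \right)} = \sqrt{2 F} = \sqrt{2} \sqrt{F}$)
$R = - \frac{37}{150}$ ($R = - \frac{2}{3} + \frac{- \frac{247}{-111 - -11} + \frac{242}{-200}}{3} = - \frac{2}{3} + \frac{- \frac{247}{-111 + 11} + 242 \left(- \frac{1}{200}\right)}{3} = - \frac{2}{3} + \frac{- \frac{247}{-100} - \frac{121}{100}}{3} = - \frac{2}{3} + \frac{\left(-247\right) \left(- \frac{1}{100}\right) - \frac{121}{100}}{3} = - \frac{2}{3} + \frac{\frac{247}{100} - \frac{121}{100}}{3} = - \frac{2}{3} + \frac{1}{3} \cdot \frac{63}{50} = - \frac{2}{3} + \frac{21}{50} = - \frac{37}{150} \approx -0.24667$)
$q{\left(X \right)} = - \frac{X}{5}$ ($q{\left(X \right)} = \frac{X}{-5} = X \left(- \frac{1}{5}\right) = - \frac{X}{5}$)
$q{\left(a{\left(-1 \right)} \right)} + R = - \frac{\sqrt{2} \sqrt{-1}}{5} - \frac{37}{150} = - \frac{\sqrt{2} i}{5} - \frac{37}{150} = - \frac{i \sqrt{2}}{5} - \frac{37}{150} = - \frac{37}{150} - \frac{i \sqrt{2}}{5}$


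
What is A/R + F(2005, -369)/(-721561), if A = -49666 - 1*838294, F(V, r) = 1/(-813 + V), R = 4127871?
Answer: -763735032355391/3550384786144152 ≈ -0.21511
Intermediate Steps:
A = -887960 (A = -49666 - 838294 = -887960)
A/R + F(2005, -369)/(-721561) = -887960/4127871 + 1/((-813 + 2005)*(-721561)) = -887960*1/4127871 - 1/721561/1192 = -887960/4127871 + (1/1192)*(-1/721561) = -887960/4127871 - 1/860100712 = -763735032355391/3550384786144152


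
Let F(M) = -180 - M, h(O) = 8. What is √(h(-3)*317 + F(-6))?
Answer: √2362 ≈ 48.600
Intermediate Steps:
√(h(-3)*317 + F(-6)) = √(8*317 + (-180 - 1*(-6))) = √(2536 + (-180 + 6)) = √(2536 - 174) = √2362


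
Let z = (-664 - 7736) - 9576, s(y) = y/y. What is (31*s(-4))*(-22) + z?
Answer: -18658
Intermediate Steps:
s(y) = 1
z = -17976 (z = -8400 - 9576 = -17976)
(31*s(-4))*(-22) + z = (31*1)*(-22) - 17976 = 31*(-22) - 17976 = -682 - 17976 = -18658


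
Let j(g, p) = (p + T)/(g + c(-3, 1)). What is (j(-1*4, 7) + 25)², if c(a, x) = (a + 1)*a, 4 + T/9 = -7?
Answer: 441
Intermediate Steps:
T = -99 (T = -36 + 9*(-7) = -36 - 63 = -99)
c(a, x) = a*(1 + a) (c(a, x) = (1 + a)*a = a*(1 + a))
j(g, p) = (-99 + p)/(6 + g) (j(g, p) = (p - 99)/(g - 3*(1 - 3)) = (-99 + p)/(g - 3*(-2)) = (-99 + p)/(g + 6) = (-99 + p)/(6 + g))
(j(-1*4, 7) + 25)² = ((-99 + 7)/(6 - 1*4) + 25)² = (-92/(6 - 4) + 25)² = (-92/2 + 25)² = ((½)*(-92) + 25)² = (-46 + 25)² = (-21)² = 441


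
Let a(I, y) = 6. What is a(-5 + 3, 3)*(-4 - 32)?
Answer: -216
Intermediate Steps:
a(-5 + 3, 3)*(-4 - 32) = 6*(-4 - 32) = 6*(-36) = -216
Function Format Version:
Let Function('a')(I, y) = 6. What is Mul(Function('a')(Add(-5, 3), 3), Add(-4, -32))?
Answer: -216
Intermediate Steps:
Mul(Function('a')(Add(-5, 3), 3), Add(-4, -32)) = Mul(6, Add(-4, -32)) = Mul(6, -36) = -216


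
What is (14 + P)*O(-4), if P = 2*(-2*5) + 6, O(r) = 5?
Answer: 0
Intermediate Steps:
P = -14 (P = 2*(-10) + 6 = -20 + 6 = -14)
(14 + P)*O(-4) = (14 - 14)*5 = 0*5 = 0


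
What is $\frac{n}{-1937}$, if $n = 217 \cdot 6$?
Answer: $- \frac{1302}{1937} \approx -0.67217$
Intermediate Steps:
$n = 1302$
$\frac{n}{-1937} = \frac{1302}{-1937} = 1302 \left(- \frac{1}{1937}\right) = - \frac{1302}{1937}$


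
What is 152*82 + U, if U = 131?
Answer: 12595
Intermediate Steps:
152*82 + U = 152*82 + 131 = 12464 + 131 = 12595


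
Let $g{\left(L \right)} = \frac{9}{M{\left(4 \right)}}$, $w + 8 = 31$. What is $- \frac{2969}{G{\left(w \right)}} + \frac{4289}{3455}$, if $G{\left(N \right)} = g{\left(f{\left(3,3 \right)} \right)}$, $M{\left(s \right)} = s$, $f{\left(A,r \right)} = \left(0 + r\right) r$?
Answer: $- \frac{40992979}{31095} \approx -1318.3$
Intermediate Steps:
$f{\left(A,r \right)} = r^{2}$ ($f{\left(A,r \right)} = r r = r^{2}$)
$w = 23$ ($w = -8 + 31 = 23$)
$g{\left(L \right)} = \frac{9}{4}$
$G{\left(N \right)} = \frac{9}{4}$
$- \frac{2969}{G{\left(w \right)}} + \frac{4289}{3455} = - \frac{2969}{\frac{9}{4}} + \frac{4289}{3455} = \left(-2969\right) \frac{4}{9} + 4289 \cdot \frac{1}{3455} = - \frac{11876}{9} + \frac{4289}{3455} = - \frac{40992979}{31095}$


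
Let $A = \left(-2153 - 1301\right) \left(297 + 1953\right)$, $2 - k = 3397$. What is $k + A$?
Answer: $-7774895$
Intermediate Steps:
$k = -3395$ ($k = 2 - 3397 = -3395$)
$A = -7771500$ ($A = \left(-3454\right) 2250 = -7771500$)
$k + A = -3395 - 7771500 = -7774895$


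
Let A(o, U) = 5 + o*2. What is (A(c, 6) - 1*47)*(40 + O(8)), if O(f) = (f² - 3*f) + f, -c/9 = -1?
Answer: -2112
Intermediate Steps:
c = 9 (c = -9*(-1) = 9)
O(f) = f² - 2*f
A(o, U) = 5 + 2*o
(A(c, 6) - 1*47)*(40 + O(8)) = ((5 + 2*9) - 1*47)*(40 + 8*(-2 + 8)) = ((5 + 18) - 47)*(40 + 8*6) = (23 - 47)*(40 + 48) = -24*88 = -2112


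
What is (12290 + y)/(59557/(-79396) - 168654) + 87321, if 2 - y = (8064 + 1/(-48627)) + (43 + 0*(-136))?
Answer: 56858219367931060031/651140453331207 ≈ 87321.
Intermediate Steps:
y = -394121834/48627 (y = 2 - ((8064 + 1/(-48627)) + (43 + 0*(-136))) = 2 - ((8064 - 1/48627) + (43 + 0)) = 2 - (392128127/48627 + 43) = 2 - 1*394219088/48627 = 2 - 394219088/48627 = -394121834/48627 ≈ -8105.0)
(12290 + y)/(59557/(-79396) - 168654) + 87321 = (12290 - 394121834/48627)/(59557/(-79396) - 168654) + 87321 = 203503996/(48627*(59557*(-1/79396) - 168654)) + 87321 = 203503996/(48627*(-59557/79396 - 168654)) + 87321 = 203503996/(48627*(-13390512541/79396)) + 87321 = (203503996/48627)*(-79396/13390512541) + 87321 = -16157403266416/651140453331207 + 87321 = 56858219367931060031/651140453331207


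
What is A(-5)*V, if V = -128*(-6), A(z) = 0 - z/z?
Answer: -768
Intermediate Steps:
A(z) = -1 (A(z) = 0 - 1*1 = 0 - 1 = -1)
V = 768
A(-5)*V = -1*768 = -768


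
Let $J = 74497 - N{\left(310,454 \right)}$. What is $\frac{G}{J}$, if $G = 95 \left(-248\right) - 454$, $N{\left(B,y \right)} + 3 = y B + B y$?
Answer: $\frac{12007}{103490} \approx 0.11602$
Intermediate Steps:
$N{\left(B,y \right)} = -3 + 2 B y$ ($N{\left(B,y \right)} = -3 + \left(y B + B y\right) = -3 + \left(B y + B y\right) = -3 + 2 B y$)
$G = -24014$ ($G = -23560 - 454 = -24014$)
$J = -206980$ ($J = 74497 - \left(-3 + 2 \cdot 310 \cdot 454\right) = 74497 - \left(-3 + 281480\right) = 74497 - 281477 = -206980$)
$\frac{G}{J} = - \frac{24014}{-206980} = \left(-24014\right) \left(- \frac{1}{206980}\right) = \frac{12007}{103490}$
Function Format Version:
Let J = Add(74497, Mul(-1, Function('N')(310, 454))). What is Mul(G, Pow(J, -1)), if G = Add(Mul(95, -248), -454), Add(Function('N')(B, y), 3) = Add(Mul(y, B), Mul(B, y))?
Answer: Rational(12007, 103490) ≈ 0.11602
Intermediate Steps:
Function('N')(B, y) = Add(-3, Mul(2, B, y)) (Function('N')(B, y) = Add(-3, Add(Mul(y, B), Mul(B, y))) = Add(-3, Add(Mul(B, y), Mul(B, y))) = Add(-3, Mul(2, B, y)))
G = -24014 (G = Add(-23560, -454) = -24014)
J = -206980 (J = Add(74497, Mul(-1, Add(-3, Mul(2, 310, 454)))) = Add(74497, Mul(-1, Add(-3, 281480))) = Add(74497, Mul(-1, 281477)) = Add(74497, -281477) = -206980)
Mul(G, Pow(J, -1)) = Mul(-24014, Pow(-206980, -1)) = Mul(-24014, Rational(-1, 206980)) = Rational(12007, 103490)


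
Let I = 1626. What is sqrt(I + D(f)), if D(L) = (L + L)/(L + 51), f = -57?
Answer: sqrt(1645) ≈ 40.559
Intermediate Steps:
D(L) = 2*L/(51 + L) (D(L) = (2*L)/(51 + L) = 2*L/(51 + L))
sqrt(I + D(f)) = sqrt(1626 + 2*(-57)/(51 - 57)) = sqrt(1626 + 2*(-57)/(-6)) = sqrt(1626 + 2*(-57)*(-1/6)) = sqrt(1626 + 19) = sqrt(1645)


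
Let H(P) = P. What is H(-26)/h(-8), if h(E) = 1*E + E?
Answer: 13/8 ≈ 1.6250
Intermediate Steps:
h(E) = 2*E (h(E) = E + E = 2*E)
H(-26)/h(-8) = -26/(2*(-8)) = -26/(-16) = -26*(-1/16) = 13/8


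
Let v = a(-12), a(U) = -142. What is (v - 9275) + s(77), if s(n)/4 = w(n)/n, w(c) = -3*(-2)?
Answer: -725085/77 ≈ -9416.7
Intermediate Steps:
w(c) = 6
s(n) = 24/n (s(n) = 4*(6/n) = 24/n)
v = -142
(v - 9275) + s(77) = (-142 - 9275) + 24/77 = -9417 + 24*(1/77) = -9417 + 24/77 = -725085/77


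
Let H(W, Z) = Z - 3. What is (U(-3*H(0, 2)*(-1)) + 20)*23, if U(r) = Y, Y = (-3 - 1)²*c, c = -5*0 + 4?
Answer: 1932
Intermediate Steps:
c = 4 (c = 0 + 4 = 4)
H(W, Z) = -3 + Z
Y = 64 (Y = (-3 - 1)²*4 = (-4)²*4 = 16*4 = 64)
U(r) = 64
(U(-3*H(0, 2)*(-1)) + 20)*23 = (64 + 20)*23 = 84*23 = 1932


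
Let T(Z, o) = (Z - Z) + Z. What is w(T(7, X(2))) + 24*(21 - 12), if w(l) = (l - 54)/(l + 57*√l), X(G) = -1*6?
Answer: 700319/3242 - 2679*√7/22694 ≈ 215.70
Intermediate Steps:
X(G) = -6
T(Z, o) = Z (T(Z, o) = 0 + Z = Z)
w(l) = (-54 + l)/(l + 57*√l)
w(T(7, X(2))) + 24*(21 - 12) = (-54 + 7)/(7 + 57*√7) + 24*(21 - 12) = -47/(7 + 57*√7) + 24*9 = -47/(7 + 57*√7) + 216 = 216 - 47/(7 + 57*√7)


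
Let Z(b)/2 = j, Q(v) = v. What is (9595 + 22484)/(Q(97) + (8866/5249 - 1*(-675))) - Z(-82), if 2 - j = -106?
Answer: -236271211/1353698 ≈ -174.54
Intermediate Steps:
j = 108 (j = 2 - 1*(-106) = 2 + 106 = 108)
Z(b) = 216 (Z(b) = 2*108 = 216)
(9595 + 22484)/(Q(97) + (8866/5249 - 1*(-675))) - Z(-82) = (9595 + 22484)/(97 + (8866/5249 - 1*(-675))) - 1*216 = 32079/(97 + (8866*(1/5249) + 675)) - 216 = 32079/(97 + (8866/5249 + 675)) - 216 = 32079/(97 + 3551941/5249) - 216 = 32079/(4061094/5249) - 216 = 32079*(5249/4061094) - 216 = 56127557/1353698 - 216 = -236271211/1353698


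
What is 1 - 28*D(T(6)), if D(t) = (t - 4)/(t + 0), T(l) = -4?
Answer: -55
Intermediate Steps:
D(t) = (-4 + t)/t
1 - 28*D(T(6)) = 1 - 28*(-4 - 4)/(-4) = 1 - (-7)*(-8) = 1 - 28*2 = 1 - 56 = -55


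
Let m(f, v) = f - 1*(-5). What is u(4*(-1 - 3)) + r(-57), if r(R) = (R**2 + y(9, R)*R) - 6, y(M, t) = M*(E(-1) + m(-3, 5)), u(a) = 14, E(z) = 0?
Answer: 2231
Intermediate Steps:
m(f, v) = 5 + f (m(f, v) = f + 5 = 5 + f)
y(M, t) = 2*M (y(M, t) = M*(0 + (5 - 3)) = M*(0 + 2) = M*2 = 2*M)
r(R) = -6 + R**2 + 18*R (r(R) = (R**2 + (2*9)*R) - 6 = (R**2 + 18*R) - 6 = -6 + R**2 + 18*R)
u(4*(-1 - 3)) + r(-57) = 14 + (-6 + (-57)**2 + 18*(-57)) = 14 + (-6 + 3249 - 1026) = 14 + 2217 = 2231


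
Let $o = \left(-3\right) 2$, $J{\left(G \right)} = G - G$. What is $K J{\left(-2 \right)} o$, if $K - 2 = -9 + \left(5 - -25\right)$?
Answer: $0$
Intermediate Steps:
$J{\left(G \right)} = 0$
$o = -6$
$K = 23$ ($K = 2 + \left(-9 + \left(5 - -25\right)\right) = 2 + \left(-9 + \left(5 + 25\right)\right) = 2 + \left(-9 + 30\right) = 2 + 21 = 23$)
$K J{\left(-2 \right)} o = 23 \cdot 0 \left(-6\right) = 0 \left(-6\right) = 0$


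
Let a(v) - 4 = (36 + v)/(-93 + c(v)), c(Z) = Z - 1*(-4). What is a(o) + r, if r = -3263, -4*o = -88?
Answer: -218411/67 ≈ -3259.9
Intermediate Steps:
c(Z) = 4 + Z (c(Z) = Z + 4 = 4 + Z)
o = 22 (o = -1/4*(-88) = 22)
a(v) = 4 + (36 + v)/(-89 + v) (a(v) = 4 + (36 + v)/(-93 + (4 + v)) = 4 + (36 + v)/(-89 + v))
a(o) + r = 5*(-64 + 22)/(-89 + 22) - 3263 = 5*(-42)/(-67) - 3263 = 5*(-1/67)*(-42) - 3263 = 210/67 - 3263 = -218411/67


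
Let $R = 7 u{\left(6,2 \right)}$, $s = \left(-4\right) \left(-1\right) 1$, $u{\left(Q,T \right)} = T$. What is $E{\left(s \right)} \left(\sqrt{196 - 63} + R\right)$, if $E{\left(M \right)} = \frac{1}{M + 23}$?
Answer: $\frac{14}{27} + \frac{\sqrt{133}}{27} \approx 0.94565$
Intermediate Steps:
$s = 4$ ($s = 4 \cdot 1 = 4$)
$E{\left(M \right)} = \frac{1}{23 + M}$
$R = 14$ ($R = 7 \cdot 2 = 14$)
$E{\left(s \right)} \left(\sqrt{196 - 63} + R\right) = \frac{\sqrt{196 - 63} + 14}{23 + 4} = \frac{\sqrt{133} + 14}{27} = \frac{14 + \sqrt{133}}{27} = \frac{14}{27} + \frac{\sqrt{133}}{27}$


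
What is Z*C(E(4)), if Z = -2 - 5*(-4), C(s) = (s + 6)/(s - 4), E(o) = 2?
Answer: -72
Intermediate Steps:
C(s) = (6 + s)/(-4 + s)
Z = 18 (Z = -2 + 20 = 18)
Z*C(E(4)) = 18*((6 + 2)/(-4 + 2)) = 18*(8/(-2)) = 18*(-1/2*8) = 18*(-4) = -72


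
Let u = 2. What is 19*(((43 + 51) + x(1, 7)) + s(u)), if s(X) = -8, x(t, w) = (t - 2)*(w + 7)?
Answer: 1368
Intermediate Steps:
x(t, w) = (-2 + t)*(7 + w)
19*(((43 + 51) + x(1, 7)) + s(u)) = 19*(((43 + 51) + (-14 - 2*7 + 7*1 + 1*7)) - 8) = 19*((94 + (-14 - 14 + 7 + 7)) - 8) = 19*((94 - 14) - 8) = 19*(80 - 8) = 19*72 = 1368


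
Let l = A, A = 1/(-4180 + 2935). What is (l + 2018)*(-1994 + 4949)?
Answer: 494944573/83 ≈ 5.9632e+6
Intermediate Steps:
A = -1/1245 (A = 1/(-1245) = -1/1245 ≈ -0.00080321)
l = -1/1245 ≈ -0.00080321
(l + 2018)*(-1994 + 4949) = (-1/1245 + 2018)*(-1994 + 4949) = (2512409/1245)*2955 = 494944573/83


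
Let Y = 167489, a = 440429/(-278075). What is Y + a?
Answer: 46574063246/278075 ≈ 1.6749e+5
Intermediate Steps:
a = -440429/278075 (a = 440429*(-1/278075) = -440429/278075 ≈ -1.5838)
Y + a = 167489 - 440429/278075 = 46574063246/278075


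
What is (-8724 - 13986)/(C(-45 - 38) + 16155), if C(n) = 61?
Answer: -11355/8108 ≈ -1.4005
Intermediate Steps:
(-8724 - 13986)/(C(-45 - 38) + 16155) = (-8724 - 13986)/(61 + 16155) = -22710/16216 = -22710*1/16216 = -11355/8108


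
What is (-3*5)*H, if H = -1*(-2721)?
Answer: -40815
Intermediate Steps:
H = 2721
(-3*5)*H = -3*5*2721 = -15*2721 = -40815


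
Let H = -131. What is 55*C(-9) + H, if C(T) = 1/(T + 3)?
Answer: -841/6 ≈ -140.17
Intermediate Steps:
C(T) = 1/(3 + T)
55*C(-9) + H = 55/(3 - 9) - 131 = 55/(-6) - 131 = 55*(-⅙) - 131 = -55/6 - 131 = -841/6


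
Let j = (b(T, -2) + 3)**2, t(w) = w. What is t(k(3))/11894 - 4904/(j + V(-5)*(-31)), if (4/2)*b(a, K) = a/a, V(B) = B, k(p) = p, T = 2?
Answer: -233310697/7957086 ≈ -29.321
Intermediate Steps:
b(a, K) = 1/2 (b(a, K) = (a/a)/2 = (1/2)*1 = 1/2)
j = 49/4 (j = (1/2 + 3)**2 = (7/2)**2 = 49/4 ≈ 12.250)
t(k(3))/11894 - 4904/(j + V(-5)*(-31)) = 3/11894 - 4904/(49/4 - 5*(-31)) = 3*(1/11894) - 4904/(49/4 + 155) = 3/11894 - 4904/669/4 = 3/11894 - 4904*4/669 = 3/11894 - 19616/669 = -233310697/7957086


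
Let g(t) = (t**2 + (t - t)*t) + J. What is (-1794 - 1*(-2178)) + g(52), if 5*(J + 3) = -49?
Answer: 15376/5 ≈ 3075.2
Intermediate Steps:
J = -64/5 (J = -3 + (1/5)*(-49) = -3 - 49/5 = -64/5 ≈ -12.800)
g(t) = -64/5 + t**2 (g(t) = (t**2 + (t - t)*t) - 64/5 = (t**2 + 0*t) - 64/5 = (t**2 + 0) - 64/5 = t**2 - 64/5 = -64/5 + t**2)
(-1794 - 1*(-2178)) + g(52) = (-1794 - 1*(-2178)) + (-64/5 + 52**2) = (-1794 + 2178) + (-64/5 + 2704) = 384 + 13456/5 = 15376/5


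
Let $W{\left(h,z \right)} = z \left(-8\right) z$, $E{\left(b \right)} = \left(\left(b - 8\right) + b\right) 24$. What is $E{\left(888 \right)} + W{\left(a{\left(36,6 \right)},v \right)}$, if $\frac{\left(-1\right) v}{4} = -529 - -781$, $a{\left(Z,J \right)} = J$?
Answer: $-8086080$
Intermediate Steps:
$v = -1008$ ($v = - 4 \left(-529 - -781\right) = - 4 \left(-529 + 781\right) = \left(-4\right) 252 = -1008$)
$E{\left(b \right)} = -192 + 48 b$ ($E{\left(b \right)} = \left(\left(b - 8\right) + b\right) 24 = \left(\left(-8 + b\right) + b\right) 24 = \left(-8 + 2 b\right) 24 = -192 + 48 b$)
$W{\left(h,z \right)} = - 8 z^{2}$ ($W{\left(h,z \right)} = - 8 z z = - 8 z^{2}$)
$E{\left(888 \right)} + W{\left(a{\left(36,6 \right)},v \right)} = \left(-192 + 48 \cdot 888\right) - 8 \left(-1008\right)^{2} = \left(-192 + 42624\right) - 8128512 = 42432 - 8128512 = -8086080$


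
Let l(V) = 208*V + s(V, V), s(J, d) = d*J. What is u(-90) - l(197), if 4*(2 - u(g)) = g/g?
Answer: -319133/4 ≈ -79783.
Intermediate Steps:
s(J, d) = J*d
l(V) = V² + 208*V (l(V) = 208*V + V*V = 208*V + V² = V² + 208*V)
u(g) = 7/4 (u(g) = 2 - g/(4*g) = 2 - ¼*1 = 2 - ¼ = 7/4)
u(-90) - l(197) = 7/4 - 197*(208 + 197) = 7/4 - 197*405 = 7/4 - 1*79785 = 7/4 - 79785 = -319133/4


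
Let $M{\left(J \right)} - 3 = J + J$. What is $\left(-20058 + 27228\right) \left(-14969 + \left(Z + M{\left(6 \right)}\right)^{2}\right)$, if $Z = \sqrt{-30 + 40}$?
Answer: $-105642780 + 215100 \sqrt{10} \approx -1.0496 \cdot 10^{8}$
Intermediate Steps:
$M{\left(J \right)} = 3 + 2 J$ ($M{\left(J \right)} = 3 + \left(J + J\right) = 3 + 2 J$)
$Z = \sqrt{10} \approx 3.1623$
$\left(-20058 + 27228\right) \left(-14969 + \left(Z + M{\left(6 \right)}\right)^{2}\right) = \left(-20058 + 27228\right) \left(-14969 + \left(\sqrt{10} + \left(3 + 2 \cdot 6\right)\right)^{2}\right) = 7170 \left(-14969 + \left(\sqrt{10} + \left(3 + 12\right)\right)^{2}\right) = 7170 \left(-14969 + \left(\sqrt{10} + 15\right)^{2}\right) = 7170 \left(-14969 + \left(15 + \sqrt{10}\right)^{2}\right) = -107327730 + 7170 \left(15 + \sqrt{10}\right)^{2}$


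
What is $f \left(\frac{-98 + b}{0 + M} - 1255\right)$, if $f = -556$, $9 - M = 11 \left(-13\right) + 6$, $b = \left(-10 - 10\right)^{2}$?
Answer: $\frac{50853984}{73} \approx 6.9663 \cdot 10^{5}$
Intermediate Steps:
$b = 400$ ($b = \left(-20\right)^{2} = 400$)
$M = 146$ ($M = 9 - \left(11 \left(-13\right) + 6\right) = 9 - \left(-143 + 6\right) = 9 - -137 = 9 + 137 = 146$)
$f \left(\frac{-98 + b}{0 + M} - 1255\right) = - 556 \left(\frac{-98 + 400}{0 + 146} - 1255\right) = - 556 \left(\frac{302}{146} - 1255\right) = - 556 \left(302 \cdot \frac{1}{146} - 1255\right) = - 556 \left(\frac{151}{73} - 1255\right) = \left(-556\right) \left(- \frac{91464}{73}\right) = \frac{50853984}{73}$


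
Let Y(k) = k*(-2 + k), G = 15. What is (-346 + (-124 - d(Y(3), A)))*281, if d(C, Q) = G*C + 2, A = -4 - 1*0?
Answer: -145277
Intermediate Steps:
A = -4 (A = -4 + 0 = -4)
d(C, Q) = 2 + 15*C (d(C, Q) = 15*C + 2 = 2 + 15*C)
(-346 + (-124 - d(Y(3), A)))*281 = (-346 + (-124 - (2 + 15*(3*(-2 + 3)))))*281 = (-346 + (-124 - (2 + 15*(3*1))))*281 = (-346 + (-124 - (2 + 15*3)))*281 = (-346 + (-124 - (2 + 45)))*281 = (-346 + (-124 - 1*47))*281 = (-346 + (-124 - 47))*281 = (-346 - 171)*281 = -517*281 = -145277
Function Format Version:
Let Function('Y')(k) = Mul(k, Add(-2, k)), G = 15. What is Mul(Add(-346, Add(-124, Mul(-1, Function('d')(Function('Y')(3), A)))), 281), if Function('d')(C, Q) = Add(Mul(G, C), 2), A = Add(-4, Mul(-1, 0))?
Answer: -145277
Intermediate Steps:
A = -4 (A = Add(-4, 0) = -4)
Function('d')(C, Q) = Add(2, Mul(15, C)) (Function('d')(C, Q) = Add(Mul(15, C), 2) = Add(2, Mul(15, C)))
Mul(Add(-346, Add(-124, Mul(-1, Function('d')(Function('Y')(3), A)))), 281) = Mul(Add(-346, Add(-124, Mul(-1, Add(2, Mul(15, Mul(3, Add(-2, 3))))))), 281) = Mul(Add(-346, Add(-124, Mul(-1, Add(2, Mul(15, Mul(3, 1)))))), 281) = Mul(Add(-346, Add(-124, Mul(-1, Add(2, Mul(15, 3))))), 281) = Mul(Add(-346, Add(-124, Mul(-1, Add(2, 45)))), 281) = Mul(Add(-346, Add(-124, Mul(-1, 47))), 281) = Mul(Add(-346, Add(-124, -47)), 281) = Mul(Add(-346, -171), 281) = Mul(-517, 281) = -145277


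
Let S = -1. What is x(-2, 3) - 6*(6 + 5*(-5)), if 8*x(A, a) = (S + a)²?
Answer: 229/2 ≈ 114.50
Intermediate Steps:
x(A, a) = (-1 + a)²/8
x(-2, 3) - 6*(6 + 5*(-5)) = (-1 + 3)²/8 - 6*(6 + 5*(-5)) = (⅛)*2² - 6*(6 - 25) = (⅛)*4 - 6*(-19) = ½ + 114 = 229/2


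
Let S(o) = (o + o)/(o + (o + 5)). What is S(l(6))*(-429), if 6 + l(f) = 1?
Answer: -858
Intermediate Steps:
l(f) = -5 (l(f) = -6 + 1 = -5)
S(o) = 2*o/(5 + 2*o) (S(o) = (2*o)/(o + (5 + o)) = (2*o)/(5 + 2*o) = 2*o/(5 + 2*o))
S(l(6))*(-429) = (2*(-5)/(5 + 2*(-5)))*(-429) = (2*(-5)/(5 - 10))*(-429) = (2*(-5)/(-5))*(-429) = (2*(-5)*(-1/5))*(-429) = 2*(-429) = -858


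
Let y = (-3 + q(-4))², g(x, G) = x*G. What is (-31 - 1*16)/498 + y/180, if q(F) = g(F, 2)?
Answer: 8633/14940 ≈ 0.57784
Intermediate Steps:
g(x, G) = G*x
q(F) = 2*F
y = 121 (y = (-3 + 2*(-4))² = (-3 - 8)² = (-11)² = 121)
(-31 - 1*16)/498 + y/180 = (-31 - 1*16)/498 + 121/180 = (-31 - 16)*(1/498) + 121*(1/180) = -47*1/498 + 121/180 = -47/498 + 121/180 = 8633/14940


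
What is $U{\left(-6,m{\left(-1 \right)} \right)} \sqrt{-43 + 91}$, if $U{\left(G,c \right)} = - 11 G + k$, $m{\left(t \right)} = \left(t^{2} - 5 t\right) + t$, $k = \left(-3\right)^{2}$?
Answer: $300 \sqrt{3} \approx 519.62$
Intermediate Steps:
$k = 9$
$m{\left(t \right)} = t^{2} - 4 t$
$U{\left(G,c \right)} = 9 - 11 G$ ($U{\left(G,c \right)} = - 11 G + 9 = 9 - 11 G$)
$U{\left(-6,m{\left(-1 \right)} \right)} \sqrt{-43 + 91} = \left(9 - -66\right) \sqrt{-43 + 91} = \left(9 + 66\right) \sqrt{48} = 75 \cdot 4 \sqrt{3} = 300 \sqrt{3}$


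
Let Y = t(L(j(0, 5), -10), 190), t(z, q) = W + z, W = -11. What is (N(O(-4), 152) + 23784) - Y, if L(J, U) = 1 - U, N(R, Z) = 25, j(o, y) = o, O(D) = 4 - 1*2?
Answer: 23809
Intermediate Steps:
O(D) = 2 (O(D) = 4 - 2 = 2)
t(z, q) = -11 + z
Y = 0 (Y = -11 + (1 - 1*(-10)) = -11 + (1 + 10) = -11 + 11 = 0)
(N(O(-4), 152) + 23784) - Y = (25 + 23784) - 1*0 = 23809 + 0 = 23809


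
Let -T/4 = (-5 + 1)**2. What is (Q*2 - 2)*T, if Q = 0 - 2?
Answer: 384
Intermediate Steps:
Q = -2
T = -64 (T = -4*(-5 + 1)**2 = -4*(-4)**2 = -4*16 = -64)
(Q*2 - 2)*T = (-2*2 - 2)*(-64) = (-4 - 2)*(-64) = -6*(-64) = 384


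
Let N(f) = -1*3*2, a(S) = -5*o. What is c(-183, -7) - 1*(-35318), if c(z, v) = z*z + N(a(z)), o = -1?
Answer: 68801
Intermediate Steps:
a(S) = 5 (a(S) = -5*(-1) = 5)
N(f) = -6 (N(f) = -3*2 = -6)
c(z, v) = -6 + z² (c(z, v) = z*z - 6 = z² - 6 = -6 + z²)
c(-183, -7) - 1*(-35318) = (-6 + (-183)²) - 1*(-35318) = (-6 + 33489) + 35318 = 33483 + 35318 = 68801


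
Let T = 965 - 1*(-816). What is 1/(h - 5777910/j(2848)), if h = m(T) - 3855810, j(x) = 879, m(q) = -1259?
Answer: -293/1132047187 ≈ -2.5882e-7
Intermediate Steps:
T = 1781 (T = 965 + 816 = 1781)
h = -3857069 (h = -1259 - 3855810 = -3857069)
1/(h - 5777910/j(2848)) = 1/(-3857069 - 5777910/879) = 1/(-3857069 - 5777910*1/879) = 1/(-3857069 - 1925970/293) = 1/(-1132047187/293) = -293/1132047187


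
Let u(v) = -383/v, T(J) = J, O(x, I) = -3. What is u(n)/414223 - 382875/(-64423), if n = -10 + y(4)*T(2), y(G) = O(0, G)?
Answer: 2537554772009/426967813264 ≈ 5.9432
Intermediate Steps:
y(G) = -3
n = -16 (n = -10 - 3*2 = -10 - 6 = -16)
u(n)/414223 - 382875/(-64423) = -383/(-16)/414223 - 382875/(-64423) = -383*(-1/16)*(1/414223) - 382875*(-1/64423) = (383/16)*(1/414223) + 382875/64423 = 383/6627568 + 382875/64423 = 2537554772009/426967813264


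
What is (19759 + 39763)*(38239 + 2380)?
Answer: 2417724118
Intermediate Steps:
(19759 + 39763)*(38239 + 2380) = 59522*40619 = 2417724118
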